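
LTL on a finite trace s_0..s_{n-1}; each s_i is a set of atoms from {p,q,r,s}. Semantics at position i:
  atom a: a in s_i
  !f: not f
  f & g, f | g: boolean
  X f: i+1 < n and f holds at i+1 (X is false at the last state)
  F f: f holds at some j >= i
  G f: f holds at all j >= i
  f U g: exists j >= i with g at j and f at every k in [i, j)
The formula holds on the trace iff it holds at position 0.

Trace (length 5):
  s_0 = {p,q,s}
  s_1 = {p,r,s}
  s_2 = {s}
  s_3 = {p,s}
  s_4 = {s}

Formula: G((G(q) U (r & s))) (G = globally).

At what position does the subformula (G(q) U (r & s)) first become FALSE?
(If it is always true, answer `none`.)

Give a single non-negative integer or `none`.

Answer: 0

Derivation:
s_0={p,q,s}: (G(q) U (r & s))=False G(q)=False q=True (r & s)=False r=False s=True
s_1={p,r,s}: (G(q) U (r & s))=True G(q)=False q=False (r & s)=True r=True s=True
s_2={s}: (G(q) U (r & s))=False G(q)=False q=False (r & s)=False r=False s=True
s_3={p,s}: (G(q) U (r & s))=False G(q)=False q=False (r & s)=False r=False s=True
s_4={s}: (G(q) U (r & s))=False G(q)=False q=False (r & s)=False r=False s=True
G((G(q) U (r & s))) holds globally = False
First violation at position 0.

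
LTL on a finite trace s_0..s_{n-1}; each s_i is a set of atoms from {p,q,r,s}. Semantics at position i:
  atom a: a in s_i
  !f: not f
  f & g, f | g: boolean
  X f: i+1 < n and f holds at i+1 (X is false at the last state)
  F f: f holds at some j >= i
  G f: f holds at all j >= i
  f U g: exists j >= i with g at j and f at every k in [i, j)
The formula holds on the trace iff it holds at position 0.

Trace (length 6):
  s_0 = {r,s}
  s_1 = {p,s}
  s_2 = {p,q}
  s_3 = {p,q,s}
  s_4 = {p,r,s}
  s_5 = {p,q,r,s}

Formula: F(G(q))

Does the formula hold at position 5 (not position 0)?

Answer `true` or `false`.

Answer: true

Derivation:
s_0={r,s}: F(G(q))=True G(q)=False q=False
s_1={p,s}: F(G(q))=True G(q)=False q=False
s_2={p,q}: F(G(q))=True G(q)=False q=True
s_3={p,q,s}: F(G(q))=True G(q)=False q=True
s_4={p,r,s}: F(G(q))=True G(q)=False q=False
s_5={p,q,r,s}: F(G(q))=True G(q)=True q=True
Evaluating at position 5: result = True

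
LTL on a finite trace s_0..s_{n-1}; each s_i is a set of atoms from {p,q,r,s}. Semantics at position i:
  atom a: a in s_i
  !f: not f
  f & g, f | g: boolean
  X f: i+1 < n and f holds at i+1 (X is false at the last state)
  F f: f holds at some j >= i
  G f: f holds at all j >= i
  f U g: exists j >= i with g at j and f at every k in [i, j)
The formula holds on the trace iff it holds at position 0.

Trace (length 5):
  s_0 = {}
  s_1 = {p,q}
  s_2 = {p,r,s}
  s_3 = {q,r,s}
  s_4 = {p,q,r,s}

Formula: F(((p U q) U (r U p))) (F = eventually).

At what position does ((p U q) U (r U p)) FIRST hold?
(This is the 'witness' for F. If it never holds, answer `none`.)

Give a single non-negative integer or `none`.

s_0={}: ((p U q) U (r U p))=False (p U q)=False p=False q=False (r U p)=False r=False
s_1={p,q}: ((p U q) U (r U p))=True (p U q)=True p=True q=True (r U p)=True r=False
s_2={p,r,s}: ((p U q) U (r U p))=True (p U q)=True p=True q=False (r U p)=True r=True
s_3={q,r,s}: ((p U q) U (r U p))=True (p U q)=True p=False q=True (r U p)=True r=True
s_4={p,q,r,s}: ((p U q) U (r U p))=True (p U q)=True p=True q=True (r U p)=True r=True
F(((p U q) U (r U p))) holds; first witness at position 1.

Answer: 1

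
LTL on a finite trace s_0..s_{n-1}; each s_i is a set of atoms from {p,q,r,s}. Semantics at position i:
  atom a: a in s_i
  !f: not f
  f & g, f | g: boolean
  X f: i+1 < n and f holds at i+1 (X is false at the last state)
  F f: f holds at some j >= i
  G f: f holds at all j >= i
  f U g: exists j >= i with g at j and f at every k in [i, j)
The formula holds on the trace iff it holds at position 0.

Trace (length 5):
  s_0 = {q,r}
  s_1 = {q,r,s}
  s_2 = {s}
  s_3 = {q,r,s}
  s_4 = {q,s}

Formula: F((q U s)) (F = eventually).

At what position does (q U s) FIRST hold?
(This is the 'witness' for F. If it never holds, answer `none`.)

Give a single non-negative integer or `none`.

Answer: 0

Derivation:
s_0={q,r}: (q U s)=True q=True s=False
s_1={q,r,s}: (q U s)=True q=True s=True
s_2={s}: (q U s)=True q=False s=True
s_3={q,r,s}: (q U s)=True q=True s=True
s_4={q,s}: (q U s)=True q=True s=True
F((q U s)) holds; first witness at position 0.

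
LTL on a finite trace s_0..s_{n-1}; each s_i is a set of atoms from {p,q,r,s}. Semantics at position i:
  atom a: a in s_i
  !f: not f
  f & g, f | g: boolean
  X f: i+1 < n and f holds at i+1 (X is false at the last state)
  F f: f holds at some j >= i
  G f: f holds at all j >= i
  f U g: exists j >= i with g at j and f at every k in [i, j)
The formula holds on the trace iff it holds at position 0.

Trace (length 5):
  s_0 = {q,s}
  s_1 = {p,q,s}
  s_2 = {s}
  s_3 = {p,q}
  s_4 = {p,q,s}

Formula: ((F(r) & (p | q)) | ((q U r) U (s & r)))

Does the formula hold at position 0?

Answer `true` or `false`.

Answer: false

Derivation:
s_0={q,s}: ((F(r) & (p | q)) | ((q U r) U (s & r)))=False (F(r) & (p | q))=False F(r)=False r=False (p | q)=True p=False q=True ((q U r) U (s & r))=False (q U r)=False (s & r)=False s=True
s_1={p,q,s}: ((F(r) & (p | q)) | ((q U r) U (s & r)))=False (F(r) & (p | q))=False F(r)=False r=False (p | q)=True p=True q=True ((q U r) U (s & r))=False (q U r)=False (s & r)=False s=True
s_2={s}: ((F(r) & (p | q)) | ((q U r) U (s & r)))=False (F(r) & (p | q))=False F(r)=False r=False (p | q)=False p=False q=False ((q U r) U (s & r))=False (q U r)=False (s & r)=False s=True
s_3={p,q}: ((F(r) & (p | q)) | ((q U r) U (s & r)))=False (F(r) & (p | q))=False F(r)=False r=False (p | q)=True p=True q=True ((q U r) U (s & r))=False (q U r)=False (s & r)=False s=False
s_4={p,q,s}: ((F(r) & (p | q)) | ((q U r) U (s & r)))=False (F(r) & (p | q))=False F(r)=False r=False (p | q)=True p=True q=True ((q U r) U (s & r))=False (q U r)=False (s & r)=False s=True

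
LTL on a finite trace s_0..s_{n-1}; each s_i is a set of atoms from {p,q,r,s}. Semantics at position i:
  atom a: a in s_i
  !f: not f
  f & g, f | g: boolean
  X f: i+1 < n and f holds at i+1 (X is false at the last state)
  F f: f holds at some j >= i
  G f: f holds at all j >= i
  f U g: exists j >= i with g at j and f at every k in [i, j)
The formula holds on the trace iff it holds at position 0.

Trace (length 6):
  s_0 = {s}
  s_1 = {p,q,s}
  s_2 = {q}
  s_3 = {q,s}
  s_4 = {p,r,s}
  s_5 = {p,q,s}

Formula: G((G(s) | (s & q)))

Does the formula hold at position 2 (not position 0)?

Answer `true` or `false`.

Answer: false

Derivation:
s_0={s}: G((G(s) | (s & q)))=False (G(s) | (s & q))=False G(s)=False s=True (s & q)=False q=False
s_1={p,q,s}: G((G(s) | (s & q)))=False (G(s) | (s & q))=True G(s)=False s=True (s & q)=True q=True
s_2={q}: G((G(s) | (s & q)))=False (G(s) | (s & q))=False G(s)=False s=False (s & q)=False q=True
s_3={q,s}: G((G(s) | (s & q)))=True (G(s) | (s & q))=True G(s)=True s=True (s & q)=True q=True
s_4={p,r,s}: G((G(s) | (s & q)))=True (G(s) | (s & q))=True G(s)=True s=True (s & q)=False q=False
s_5={p,q,s}: G((G(s) | (s & q)))=True (G(s) | (s & q))=True G(s)=True s=True (s & q)=True q=True
Evaluating at position 2: result = False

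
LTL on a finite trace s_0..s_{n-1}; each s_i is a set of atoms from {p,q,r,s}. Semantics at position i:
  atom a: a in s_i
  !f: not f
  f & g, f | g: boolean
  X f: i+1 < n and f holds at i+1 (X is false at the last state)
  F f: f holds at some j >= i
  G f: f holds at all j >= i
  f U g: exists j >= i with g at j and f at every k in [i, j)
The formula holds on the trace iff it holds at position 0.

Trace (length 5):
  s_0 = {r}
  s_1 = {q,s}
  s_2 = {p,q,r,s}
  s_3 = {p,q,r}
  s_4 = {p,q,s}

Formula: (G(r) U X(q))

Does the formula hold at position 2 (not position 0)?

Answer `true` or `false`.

Answer: true

Derivation:
s_0={r}: (G(r) U X(q))=True G(r)=False r=True X(q)=True q=False
s_1={q,s}: (G(r) U X(q))=True G(r)=False r=False X(q)=True q=True
s_2={p,q,r,s}: (G(r) U X(q))=True G(r)=False r=True X(q)=True q=True
s_3={p,q,r}: (G(r) U X(q))=True G(r)=False r=True X(q)=True q=True
s_4={p,q,s}: (G(r) U X(q))=False G(r)=False r=False X(q)=False q=True
Evaluating at position 2: result = True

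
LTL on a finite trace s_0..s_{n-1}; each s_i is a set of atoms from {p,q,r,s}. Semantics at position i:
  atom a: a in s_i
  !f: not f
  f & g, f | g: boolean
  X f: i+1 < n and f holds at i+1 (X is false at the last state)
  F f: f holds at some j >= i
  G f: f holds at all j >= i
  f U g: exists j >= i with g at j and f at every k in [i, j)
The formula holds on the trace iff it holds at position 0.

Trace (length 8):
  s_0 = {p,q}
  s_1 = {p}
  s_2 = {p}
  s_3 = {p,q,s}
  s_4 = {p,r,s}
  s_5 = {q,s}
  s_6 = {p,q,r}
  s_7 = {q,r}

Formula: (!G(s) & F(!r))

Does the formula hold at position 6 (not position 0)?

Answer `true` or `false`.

Answer: false

Derivation:
s_0={p,q}: (!G(s) & F(!r))=True !G(s)=True G(s)=False s=False F(!r)=True !r=True r=False
s_1={p}: (!G(s) & F(!r))=True !G(s)=True G(s)=False s=False F(!r)=True !r=True r=False
s_2={p}: (!G(s) & F(!r))=True !G(s)=True G(s)=False s=False F(!r)=True !r=True r=False
s_3={p,q,s}: (!G(s) & F(!r))=True !G(s)=True G(s)=False s=True F(!r)=True !r=True r=False
s_4={p,r,s}: (!G(s) & F(!r))=True !G(s)=True G(s)=False s=True F(!r)=True !r=False r=True
s_5={q,s}: (!G(s) & F(!r))=True !G(s)=True G(s)=False s=True F(!r)=True !r=True r=False
s_6={p,q,r}: (!G(s) & F(!r))=False !G(s)=True G(s)=False s=False F(!r)=False !r=False r=True
s_7={q,r}: (!G(s) & F(!r))=False !G(s)=True G(s)=False s=False F(!r)=False !r=False r=True
Evaluating at position 6: result = False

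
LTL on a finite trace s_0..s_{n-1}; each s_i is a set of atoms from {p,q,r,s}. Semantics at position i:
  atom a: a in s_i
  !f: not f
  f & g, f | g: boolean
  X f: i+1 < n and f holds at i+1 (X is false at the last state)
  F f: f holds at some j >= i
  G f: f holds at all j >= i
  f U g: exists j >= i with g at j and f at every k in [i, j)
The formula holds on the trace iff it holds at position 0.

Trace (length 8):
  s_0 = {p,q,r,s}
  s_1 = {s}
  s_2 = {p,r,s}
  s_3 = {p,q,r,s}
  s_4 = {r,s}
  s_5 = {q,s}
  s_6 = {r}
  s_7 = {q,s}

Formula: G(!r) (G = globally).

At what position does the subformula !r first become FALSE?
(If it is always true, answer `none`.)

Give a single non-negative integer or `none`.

s_0={p,q,r,s}: !r=False r=True
s_1={s}: !r=True r=False
s_2={p,r,s}: !r=False r=True
s_3={p,q,r,s}: !r=False r=True
s_4={r,s}: !r=False r=True
s_5={q,s}: !r=True r=False
s_6={r}: !r=False r=True
s_7={q,s}: !r=True r=False
G(!r) holds globally = False
First violation at position 0.

Answer: 0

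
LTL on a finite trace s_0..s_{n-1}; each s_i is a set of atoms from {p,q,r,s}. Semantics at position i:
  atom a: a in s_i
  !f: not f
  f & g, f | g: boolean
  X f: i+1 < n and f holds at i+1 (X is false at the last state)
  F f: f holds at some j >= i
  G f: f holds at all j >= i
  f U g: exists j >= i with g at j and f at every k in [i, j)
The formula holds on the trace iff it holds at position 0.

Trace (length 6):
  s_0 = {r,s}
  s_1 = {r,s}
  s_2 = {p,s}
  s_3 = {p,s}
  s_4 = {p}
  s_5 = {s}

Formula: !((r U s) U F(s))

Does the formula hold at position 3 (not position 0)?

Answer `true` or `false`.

Answer: false

Derivation:
s_0={r,s}: !((r U s) U F(s))=False ((r U s) U F(s))=True (r U s)=True r=True s=True F(s)=True
s_1={r,s}: !((r U s) U F(s))=False ((r U s) U F(s))=True (r U s)=True r=True s=True F(s)=True
s_2={p,s}: !((r U s) U F(s))=False ((r U s) U F(s))=True (r U s)=True r=False s=True F(s)=True
s_3={p,s}: !((r U s) U F(s))=False ((r U s) U F(s))=True (r U s)=True r=False s=True F(s)=True
s_4={p}: !((r U s) U F(s))=False ((r U s) U F(s))=True (r U s)=False r=False s=False F(s)=True
s_5={s}: !((r U s) U F(s))=False ((r U s) U F(s))=True (r U s)=True r=False s=True F(s)=True
Evaluating at position 3: result = False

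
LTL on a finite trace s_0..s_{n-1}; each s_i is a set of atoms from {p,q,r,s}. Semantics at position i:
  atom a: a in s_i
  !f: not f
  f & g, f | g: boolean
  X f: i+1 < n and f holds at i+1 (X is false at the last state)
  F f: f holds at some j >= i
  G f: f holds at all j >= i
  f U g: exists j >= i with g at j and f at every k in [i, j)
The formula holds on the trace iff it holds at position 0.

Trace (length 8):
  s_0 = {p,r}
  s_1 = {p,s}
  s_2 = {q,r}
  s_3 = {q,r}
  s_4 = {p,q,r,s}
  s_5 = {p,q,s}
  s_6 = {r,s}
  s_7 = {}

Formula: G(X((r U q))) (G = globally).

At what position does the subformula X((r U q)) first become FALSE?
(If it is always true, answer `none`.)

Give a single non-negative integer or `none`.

s_0={p,r}: X((r U q))=False (r U q)=False r=True q=False
s_1={p,s}: X((r U q))=True (r U q)=False r=False q=False
s_2={q,r}: X((r U q))=True (r U q)=True r=True q=True
s_3={q,r}: X((r U q))=True (r U q)=True r=True q=True
s_4={p,q,r,s}: X((r U q))=True (r U q)=True r=True q=True
s_5={p,q,s}: X((r U q))=False (r U q)=True r=False q=True
s_6={r,s}: X((r U q))=False (r U q)=False r=True q=False
s_7={}: X((r U q))=False (r U q)=False r=False q=False
G(X((r U q))) holds globally = False
First violation at position 0.

Answer: 0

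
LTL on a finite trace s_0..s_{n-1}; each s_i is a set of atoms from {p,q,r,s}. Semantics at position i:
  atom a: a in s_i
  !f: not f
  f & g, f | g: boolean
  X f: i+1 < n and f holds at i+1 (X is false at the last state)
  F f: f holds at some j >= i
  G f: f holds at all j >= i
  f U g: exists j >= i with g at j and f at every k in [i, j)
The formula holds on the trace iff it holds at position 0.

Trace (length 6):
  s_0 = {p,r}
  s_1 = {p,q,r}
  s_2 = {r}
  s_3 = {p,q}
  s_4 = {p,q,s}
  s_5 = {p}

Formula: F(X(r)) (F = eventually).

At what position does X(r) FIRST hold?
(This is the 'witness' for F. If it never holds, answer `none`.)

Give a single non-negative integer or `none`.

s_0={p,r}: X(r)=True r=True
s_1={p,q,r}: X(r)=True r=True
s_2={r}: X(r)=False r=True
s_3={p,q}: X(r)=False r=False
s_4={p,q,s}: X(r)=False r=False
s_5={p}: X(r)=False r=False
F(X(r)) holds; first witness at position 0.

Answer: 0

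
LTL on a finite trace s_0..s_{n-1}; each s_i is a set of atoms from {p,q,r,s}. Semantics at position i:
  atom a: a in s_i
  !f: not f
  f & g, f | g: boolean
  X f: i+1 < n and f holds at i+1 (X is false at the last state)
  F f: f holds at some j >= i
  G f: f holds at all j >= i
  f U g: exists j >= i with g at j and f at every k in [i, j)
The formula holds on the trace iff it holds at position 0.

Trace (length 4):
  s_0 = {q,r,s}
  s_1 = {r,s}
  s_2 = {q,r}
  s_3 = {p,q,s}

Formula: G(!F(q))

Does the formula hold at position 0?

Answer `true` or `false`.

s_0={q,r,s}: G(!F(q))=False !F(q)=False F(q)=True q=True
s_1={r,s}: G(!F(q))=False !F(q)=False F(q)=True q=False
s_2={q,r}: G(!F(q))=False !F(q)=False F(q)=True q=True
s_3={p,q,s}: G(!F(q))=False !F(q)=False F(q)=True q=True

Answer: false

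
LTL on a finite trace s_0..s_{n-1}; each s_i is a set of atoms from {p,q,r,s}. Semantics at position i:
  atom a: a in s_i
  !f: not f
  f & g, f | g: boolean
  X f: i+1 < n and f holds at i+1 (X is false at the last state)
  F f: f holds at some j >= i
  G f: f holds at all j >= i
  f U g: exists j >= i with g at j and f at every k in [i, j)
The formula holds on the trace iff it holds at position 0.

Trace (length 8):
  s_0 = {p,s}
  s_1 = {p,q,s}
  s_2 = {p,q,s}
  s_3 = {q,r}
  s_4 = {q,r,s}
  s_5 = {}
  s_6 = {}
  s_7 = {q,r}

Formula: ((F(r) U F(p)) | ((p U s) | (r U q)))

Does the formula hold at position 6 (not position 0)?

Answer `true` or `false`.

Answer: false

Derivation:
s_0={p,s}: ((F(r) U F(p)) | ((p U s) | (r U q)))=True (F(r) U F(p))=True F(r)=True r=False F(p)=True p=True ((p U s) | (r U q))=True (p U s)=True s=True (r U q)=False q=False
s_1={p,q,s}: ((F(r) U F(p)) | ((p U s) | (r U q)))=True (F(r) U F(p))=True F(r)=True r=False F(p)=True p=True ((p U s) | (r U q))=True (p U s)=True s=True (r U q)=True q=True
s_2={p,q,s}: ((F(r) U F(p)) | ((p U s) | (r U q)))=True (F(r) U F(p))=True F(r)=True r=False F(p)=True p=True ((p U s) | (r U q))=True (p U s)=True s=True (r U q)=True q=True
s_3={q,r}: ((F(r) U F(p)) | ((p U s) | (r U q)))=True (F(r) U F(p))=False F(r)=True r=True F(p)=False p=False ((p U s) | (r U q))=True (p U s)=False s=False (r U q)=True q=True
s_4={q,r,s}: ((F(r) U F(p)) | ((p U s) | (r U q)))=True (F(r) U F(p))=False F(r)=True r=True F(p)=False p=False ((p U s) | (r U q))=True (p U s)=True s=True (r U q)=True q=True
s_5={}: ((F(r) U F(p)) | ((p U s) | (r U q)))=False (F(r) U F(p))=False F(r)=True r=False F(p)=False p=False ((p U s) | (r U q))=False (p U s)=False s=False (r U q)=False q=False
s_6={}: ((F(r) U F(p)) | ((p U s) | (r U q)))=False (F(r) U F(p))=False F(r)=True r=False F(p)=False p=False ((p U s) | (r U q))=False (p U s)=False s=False (r U q)=False q=False
s_7={q,r}: ((F(r) U F(p)) | ((p U s) | (r U q)))=True (F(r) U F(p))=False F(r)=True r=True F(p)=False p=False ((p U s) | (r U q))=True (p U s)=False s=False (r U q)=True q=True
Evaluating at position 6: result = False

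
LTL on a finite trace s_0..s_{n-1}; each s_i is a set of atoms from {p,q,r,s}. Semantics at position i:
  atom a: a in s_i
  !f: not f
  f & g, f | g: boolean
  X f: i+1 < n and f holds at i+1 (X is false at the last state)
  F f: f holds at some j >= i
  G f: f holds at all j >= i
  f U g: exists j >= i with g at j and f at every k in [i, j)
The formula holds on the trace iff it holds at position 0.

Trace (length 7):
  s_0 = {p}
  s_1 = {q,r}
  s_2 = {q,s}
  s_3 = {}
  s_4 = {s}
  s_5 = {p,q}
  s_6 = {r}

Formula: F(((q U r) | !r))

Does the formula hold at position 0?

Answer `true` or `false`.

Answer: true

Derivation:
s_0={p}: F(((q U r) | !r))=True ((q U r) | !r)=True (q U r)=False q=False r=False !r=True
s_1={q,r}: F(((q U r) | !r))=True ((q U r) | !r)=True (q U r)=True q=True r=True !r=False
s_2={q,s}: F(((q U r) | !r))=True ((q U r) | !r)=True (q U r)=False q=True r=False !r=True
s_3={}: F(((q U r) | !r))=True ((q U r) | !r)=True (q U r)=False q=False r=False !r=True
s_4={s}: F(((q U r) | !r))=True ((q U r) | !r)=True (q U r)=False q=False r=False !r=True
s_5={p,q}: F(((q U r) | !r))=True ((q U r) | !r)=True (q U r)=True q=True r=False !r=True
s_6={r}: F(((q U r) | !r))=True ((q U r) | !r)=True (q U r)=True q=False r=True !r=False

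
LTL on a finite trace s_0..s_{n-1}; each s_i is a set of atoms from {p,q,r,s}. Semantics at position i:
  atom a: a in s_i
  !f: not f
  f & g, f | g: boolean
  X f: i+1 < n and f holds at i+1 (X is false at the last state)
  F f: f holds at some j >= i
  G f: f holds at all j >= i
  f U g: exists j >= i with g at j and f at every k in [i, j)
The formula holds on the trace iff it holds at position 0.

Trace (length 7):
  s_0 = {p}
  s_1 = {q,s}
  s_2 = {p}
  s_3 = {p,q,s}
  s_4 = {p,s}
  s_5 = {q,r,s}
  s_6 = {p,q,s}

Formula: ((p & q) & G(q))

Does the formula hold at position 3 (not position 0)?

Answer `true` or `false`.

Answer: false

Derivation:
s_0={p}: ((p & q) & G(q))=False (p & q)=False p=True q=False G(q)=False
s_1={q,s}: ((p & q) & G(q))=False (p & q)=False p=False q=True G(q)=False
s_2={p}: ((p & q) & G(q))=False (p & q)=False p=True q=False G(q)=False
s_3={p,q,s}: ((p & q) & G(q))=False (p & q)=True p=True q=True G(q)=False
s_4={p,s}: ((p & q) & G(q))=False (p & q)=False p=True q=False G(q)=False
s_5={q,r,s}: ((p & q) & G(q))=False (p & q)=False p=False q=True G(q)=True
s_6={p,q,s}: ((p & q) & G(q))=True (p & q)=True p=True q=True G(q)=True
Evaluating at position 3: result = False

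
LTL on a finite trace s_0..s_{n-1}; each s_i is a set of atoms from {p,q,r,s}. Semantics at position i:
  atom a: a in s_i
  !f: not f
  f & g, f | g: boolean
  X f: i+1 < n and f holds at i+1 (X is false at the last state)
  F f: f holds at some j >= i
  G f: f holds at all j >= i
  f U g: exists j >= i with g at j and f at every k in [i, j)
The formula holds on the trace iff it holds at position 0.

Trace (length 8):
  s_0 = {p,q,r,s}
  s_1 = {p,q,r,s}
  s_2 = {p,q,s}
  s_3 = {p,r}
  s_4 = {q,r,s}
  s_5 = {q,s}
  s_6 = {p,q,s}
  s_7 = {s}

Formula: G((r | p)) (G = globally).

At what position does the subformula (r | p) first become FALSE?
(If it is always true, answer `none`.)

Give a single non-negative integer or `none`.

Answer: 5

Derivation:
s_0={p,q,r,s}: (r | p)=True r=True p=True
s_1={p,q,r,s}: (r | p)=True r=True p=True
s_2={p,q,s}: (r | p)=True r=False p=True
s_3={p,r}: (r | p)=True r=True p=True
s_4={q,r,s}: (r | p)=True r=True p=False
s_5={q,s}: (r | p)=False r=False p=False
s_6={p,q,s}: (r | p)=True r=False p=True
s_7={s}: (r | p)=False r=False p=False
G((r | p)) holds globally = False
First violation at position 5.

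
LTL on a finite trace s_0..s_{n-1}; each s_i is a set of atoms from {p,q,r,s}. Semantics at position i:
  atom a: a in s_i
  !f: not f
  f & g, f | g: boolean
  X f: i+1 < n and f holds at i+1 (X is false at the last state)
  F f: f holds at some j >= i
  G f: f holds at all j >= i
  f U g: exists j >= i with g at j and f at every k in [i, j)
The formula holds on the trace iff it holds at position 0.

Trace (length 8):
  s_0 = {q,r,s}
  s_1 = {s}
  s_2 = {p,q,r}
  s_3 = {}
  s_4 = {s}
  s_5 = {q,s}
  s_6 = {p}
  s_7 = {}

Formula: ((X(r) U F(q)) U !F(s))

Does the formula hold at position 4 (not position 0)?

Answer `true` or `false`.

s_0={q,r,s}: ((X(r) U F(q)) U !F(s))=True (X(r) U F(q))=True X(r)=False r=True F(q)=True q=True !F(s)=False F(s)=True s=True
s_1={s}: ((X(r) U F(q)) U !F(s))=True (X(r) U F(q))=True X(r)=True r=False F(q)=True q=False !F(s)=False F(s)=True s=True
s_2={p,q,r}: ((X(r) U F(q)) U !F(s))=True (X(r) U F(q))=True X(r)=False r=True F(q)=True q=True !F(s)=False F(s)=True s=False
s_3={}: ((X(r) U F(q)) U !F(s))=True (X(r) U F(q))=True X(r)=False r=False F(q)=True q=False !F(s)=False F(s)=True s=False
s_4={s}: ((X(r) U F(q)) U !F(s))=True (X(r) U F(q))=True X(r)=False r=False F(q)=True q=False !F(s)=False F(s)=True s=True
s_5={q,s}: ((X(r) U F(q)) U !F(s))=True (X(r) U F(q))=True X(r)=False r=False F(q)=True q=True !F(s)=False F(s)=True s=True
s_6={p}: ((X(r) U F(q)) U !F(s))=True (X(r) U F(q))=False X(r)=False r=False F(q)=False q=False !F(s)=True F(s)=False s=False
s_7={}: ((X(r) U F(q)) U !F(s))=True (X(r) U F(q))=False X(r)=False r=False F(q)=False q=False !F(s)=True F(s)=False s=False
Evaluating at position 4: result = True

Answer: true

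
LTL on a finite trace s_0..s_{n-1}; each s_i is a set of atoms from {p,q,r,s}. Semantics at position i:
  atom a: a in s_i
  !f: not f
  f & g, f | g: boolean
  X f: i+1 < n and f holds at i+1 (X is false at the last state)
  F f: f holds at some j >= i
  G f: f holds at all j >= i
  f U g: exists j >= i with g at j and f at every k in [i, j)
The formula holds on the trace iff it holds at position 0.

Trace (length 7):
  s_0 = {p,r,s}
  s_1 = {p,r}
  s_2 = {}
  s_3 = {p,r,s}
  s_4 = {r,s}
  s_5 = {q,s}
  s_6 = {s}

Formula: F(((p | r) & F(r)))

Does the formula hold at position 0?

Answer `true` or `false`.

Answer: true

Derivation:
s_0={p,r,s}: F(((p | r) & F(r)))=True ((p | r) & F(r))=True (p | r)=True p=True r=True F(r)=True
s_1={p,r}: F(((p | r) & F(r)))=True ((p | r) & F(r))=True (p | r)=True p=True r=True F(r)=True
s_2={}: F(((p | r) & F(r)))=True ((p | r) & F(r))=False (p | r)=False p=False r=False F(r)=True
s_3={p,r,s}: F(((p | r) & F(r)))=True ((p | r) & F(r))=True (p | r)=True p=True r=True F(r)=True
s_4={r,s}: F(((p | r) & F(r)))=True ((p | r) & F(r))=True (p | r)=True p=False r=True F(r)=True
s_5={q,s}: F(((p | r) & F(r)))=False ((p | r) & F(r))=False (p | r)=False p=False r=False F(r)=False
s_6={s}: F(((p | r) & F(r)))=False ((p | r) & F(r))=False (p | r)=False p=False r=False F(r)=False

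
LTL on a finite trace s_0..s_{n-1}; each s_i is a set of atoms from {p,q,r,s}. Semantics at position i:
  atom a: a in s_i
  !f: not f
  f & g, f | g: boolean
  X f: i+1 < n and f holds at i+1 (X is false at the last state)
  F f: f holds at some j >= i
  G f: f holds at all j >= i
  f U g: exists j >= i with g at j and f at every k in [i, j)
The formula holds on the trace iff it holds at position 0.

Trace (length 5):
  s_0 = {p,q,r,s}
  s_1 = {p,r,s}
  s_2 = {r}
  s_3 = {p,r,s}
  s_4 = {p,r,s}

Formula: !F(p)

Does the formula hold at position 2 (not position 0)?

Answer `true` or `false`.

Answer: false

Derivation:
s_0={p,q,r,s}: !F(p)=False F(p)=True p=True
s_1={p,r,s}: !F(p)=False F(p)=True p=True
s_2={r}: !F(p)=False F(p)=True p=False
s_3={p,r,s}: !F(p)=False F(p)=True p=True
s_4={p,r,s}: !F(p)=False F(p)=True p=True
Evaluating at position 2: result = False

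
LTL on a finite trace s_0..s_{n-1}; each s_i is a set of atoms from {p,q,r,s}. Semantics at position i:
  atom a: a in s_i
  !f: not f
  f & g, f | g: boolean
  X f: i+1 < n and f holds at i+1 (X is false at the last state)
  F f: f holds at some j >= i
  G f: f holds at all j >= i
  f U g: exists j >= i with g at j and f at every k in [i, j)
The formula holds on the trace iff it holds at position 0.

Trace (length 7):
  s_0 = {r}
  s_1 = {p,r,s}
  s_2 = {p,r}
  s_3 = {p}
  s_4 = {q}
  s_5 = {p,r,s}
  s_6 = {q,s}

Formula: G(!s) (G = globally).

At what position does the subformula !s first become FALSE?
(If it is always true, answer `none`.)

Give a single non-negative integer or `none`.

Answer: 1

Derivation:
s_0={r}: !s=True s=False
s_1={p,r,s}: !s=False s=True
s_2={p,r}: !s=True s=False
s_3={p}: !s=True s=False
s_4={q}: !s=True s=False
s_5={p,r,s}: !s=False s=True
s_6={q,s}: !s=False s=True
G(!s) holds globally = False
First violation at position 1.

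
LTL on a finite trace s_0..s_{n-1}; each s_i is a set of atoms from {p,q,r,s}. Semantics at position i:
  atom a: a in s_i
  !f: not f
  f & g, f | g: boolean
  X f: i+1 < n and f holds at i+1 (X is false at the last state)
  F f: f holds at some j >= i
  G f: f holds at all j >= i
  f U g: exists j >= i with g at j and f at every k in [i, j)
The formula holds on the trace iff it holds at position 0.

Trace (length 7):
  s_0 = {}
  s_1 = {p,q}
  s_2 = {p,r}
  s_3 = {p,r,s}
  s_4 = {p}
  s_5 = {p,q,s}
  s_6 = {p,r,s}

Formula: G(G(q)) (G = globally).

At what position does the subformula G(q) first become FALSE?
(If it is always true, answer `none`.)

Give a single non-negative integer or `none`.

Answer: 0

Derivation:
s_0={}: G(q)=False q=False
s_1={p,q}: G(q)=False q=True
s_2={p,r}: G(q)=False q=False
s_3={p,r,s}: G(q)=False q=False
s_4={p}: G(q)=False q=False
s_5={p,q,s}: G(q)=False q=True
s_6={p,r,s}: G(q)=False q=False
G(G(q)) holds globally = False
First violation at position 0.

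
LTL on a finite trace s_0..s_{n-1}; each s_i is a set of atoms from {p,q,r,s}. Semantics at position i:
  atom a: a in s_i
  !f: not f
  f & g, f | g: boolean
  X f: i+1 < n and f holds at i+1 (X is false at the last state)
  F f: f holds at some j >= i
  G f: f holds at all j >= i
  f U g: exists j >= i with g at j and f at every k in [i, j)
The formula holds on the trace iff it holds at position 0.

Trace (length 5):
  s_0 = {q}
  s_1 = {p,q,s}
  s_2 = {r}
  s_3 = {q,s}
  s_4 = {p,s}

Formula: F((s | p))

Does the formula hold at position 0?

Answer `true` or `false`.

Answer: true

Derivation:
s_0={q}: F((s | p))=True (s | p)=False s=False p=False
s_1={p,q,s}: F((s | p))=True (s | p)=True s=True p=True
s_2={r}: F((s | p))=True (s | p)=False s=False p=False
s_3={q,s}: F((s | p))=True (s | p)=True s=True p=False
s_4={p,s}: F((s | p))=True (s | p)=True s=True p=True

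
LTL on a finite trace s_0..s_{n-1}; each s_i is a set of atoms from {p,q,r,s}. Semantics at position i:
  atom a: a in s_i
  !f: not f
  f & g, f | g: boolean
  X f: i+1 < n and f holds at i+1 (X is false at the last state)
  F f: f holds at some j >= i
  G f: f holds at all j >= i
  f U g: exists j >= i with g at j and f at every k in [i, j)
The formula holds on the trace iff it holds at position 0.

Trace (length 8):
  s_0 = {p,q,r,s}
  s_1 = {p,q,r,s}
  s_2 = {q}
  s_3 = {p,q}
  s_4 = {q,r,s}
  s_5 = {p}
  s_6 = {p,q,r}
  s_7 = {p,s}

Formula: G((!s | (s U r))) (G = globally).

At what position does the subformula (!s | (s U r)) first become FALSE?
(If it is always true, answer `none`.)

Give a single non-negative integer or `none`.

s_0={p,q,r,s}: (!s | (s U r))=True !s=False s=True (s U r)=True r=True
s_1={p,q,r,s}: (!s | (s U r))=True !s=False s=True (s U r)=True r=True
s_2={q}: (!s | (s U r))=True !s=True s=False (s U r)=False r=False
s_3={p,q}: (!s | (s U r))=True !s=True s=False (s U r)=False r=False
s_4={q,r,s}: (!s | (s U r))=True !s=False s=True (s U r)=True r=True
s_5={p}: (!s | (s U r))=True !s=True s=False (s U r)=False r=False
s_6={p,q,r}: (!s | (s U r))=True !s=True s=False (s U r)=True r=True
s_7={p,s}: (!s | (s U r))=False !s=False s=True (s U r)=False r=False
G((!s | (s U r))) holds globally = False
First violation at position 7.

Answer: 7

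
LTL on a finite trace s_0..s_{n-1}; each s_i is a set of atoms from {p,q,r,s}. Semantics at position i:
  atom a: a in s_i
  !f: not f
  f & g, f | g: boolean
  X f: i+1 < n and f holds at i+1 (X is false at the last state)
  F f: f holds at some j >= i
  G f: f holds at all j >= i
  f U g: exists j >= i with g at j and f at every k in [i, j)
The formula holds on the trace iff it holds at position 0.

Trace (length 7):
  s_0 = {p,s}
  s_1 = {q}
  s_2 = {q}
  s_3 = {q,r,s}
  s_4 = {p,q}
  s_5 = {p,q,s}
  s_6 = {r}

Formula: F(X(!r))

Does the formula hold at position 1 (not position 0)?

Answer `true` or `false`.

s_0={p,s}: F(X(!r))=True X(!r)=True !r=True r=False
s_1={q}: F(X(!r))=True X(!r)=True !r=True r=False
s_2={q}: F(X(!r))=True X(!r)=False !r=True r=False
s_3={q,r,s}: F(X(!r))=True X(!r)=True !r=False r=True
s_4={p,q}: F(X(!r))=True X(!r)=True !r=True r=False
s_5={p,q,s}: F(X(!r))=False X(!r)=False !r=True r=False
s_6={r}: F(X(!r))=False X(!r)=False !r=False r=True
Evaluating at position 1: result = True

Answer: true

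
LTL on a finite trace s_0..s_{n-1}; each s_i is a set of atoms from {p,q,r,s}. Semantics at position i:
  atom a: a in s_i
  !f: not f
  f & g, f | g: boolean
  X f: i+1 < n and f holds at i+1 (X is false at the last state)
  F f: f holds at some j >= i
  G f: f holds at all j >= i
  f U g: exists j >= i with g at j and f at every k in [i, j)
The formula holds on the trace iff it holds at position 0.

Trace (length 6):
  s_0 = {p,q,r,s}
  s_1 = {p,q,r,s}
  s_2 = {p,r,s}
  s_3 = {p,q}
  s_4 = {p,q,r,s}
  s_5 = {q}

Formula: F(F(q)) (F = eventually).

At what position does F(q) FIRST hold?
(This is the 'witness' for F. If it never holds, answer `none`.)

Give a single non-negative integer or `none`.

Answer: 0

Derivation:
s_0={p,q,r,s}: F(q)=True q=True
s_1={p,q,r,s}: F(q)=True q=True
s_2={p,r,s}: F(q)=True q=False
s_3={p,q}: F(q)=True q=True
s_4={p,q,r,s}: F(q)=True q=True
s_5={q}: F(q)=True q=True
F(F(q)) holds; first witness at position 0.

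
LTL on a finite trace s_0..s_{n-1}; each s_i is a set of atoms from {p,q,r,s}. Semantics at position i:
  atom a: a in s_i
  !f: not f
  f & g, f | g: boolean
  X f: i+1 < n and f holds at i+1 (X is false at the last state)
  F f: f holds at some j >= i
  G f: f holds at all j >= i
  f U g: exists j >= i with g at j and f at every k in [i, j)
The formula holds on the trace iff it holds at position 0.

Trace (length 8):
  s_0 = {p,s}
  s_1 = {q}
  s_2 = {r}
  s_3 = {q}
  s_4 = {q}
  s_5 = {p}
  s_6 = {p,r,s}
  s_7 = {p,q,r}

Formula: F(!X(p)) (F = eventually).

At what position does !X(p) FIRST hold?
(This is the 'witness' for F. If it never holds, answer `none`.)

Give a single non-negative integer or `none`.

Answer: 0

Derivation:
s_0={p,s}: !X(p)=True X(p)=False p=True
s_1={q}: !X(p)=True X(p)=False p=False
s_2={r}: !X(p)=True X(p)=False p=False
s_3={q}: !X(p)=True X(p)=False p=False
s_4={q}: !X(p)=False X(p)=True p=False
s_5={p}: !X(p)=False X(p)=True p=True
s_6={p,r,s}: !X(p)=False X(p)=True p=True
s_7={p,q,r}: !X(p)=True X(p)=False p=True
F(!X(p)) holds; first witness at position 0.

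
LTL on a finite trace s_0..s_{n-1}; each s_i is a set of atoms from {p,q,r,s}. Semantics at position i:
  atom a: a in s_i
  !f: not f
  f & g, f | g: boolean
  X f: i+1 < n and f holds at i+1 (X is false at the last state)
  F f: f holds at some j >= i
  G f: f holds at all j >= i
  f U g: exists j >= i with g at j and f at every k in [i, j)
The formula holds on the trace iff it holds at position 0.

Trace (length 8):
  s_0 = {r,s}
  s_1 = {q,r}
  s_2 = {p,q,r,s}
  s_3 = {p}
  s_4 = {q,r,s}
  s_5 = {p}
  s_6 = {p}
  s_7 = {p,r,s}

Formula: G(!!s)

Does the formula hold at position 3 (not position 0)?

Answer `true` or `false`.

Answer: false

Derivation:
s_0={r,s}: G(!!s)=False !!s=True !s=False s=True
s_1={q,r}: G(!!s)=False !!s=False !s=True s=False
s_2={p,q,r,s}: G(!!s)=False !!s=True !s=False s=True
s_3={p}: G(!!s)=False !!s=False !s=True s=False
s_4={q,r,s}: G(!!s)=False !!s=True !s=False s=True
s_5={p}: G(!!s)=False !!s=False !s=True s=False
s_6={p}: G(!!s)=False !!s=False !s=True s=False
s_7={p,r,s}: G(!!s)=True !!s=True !s=False s=True
Evaluating at position 3: result = False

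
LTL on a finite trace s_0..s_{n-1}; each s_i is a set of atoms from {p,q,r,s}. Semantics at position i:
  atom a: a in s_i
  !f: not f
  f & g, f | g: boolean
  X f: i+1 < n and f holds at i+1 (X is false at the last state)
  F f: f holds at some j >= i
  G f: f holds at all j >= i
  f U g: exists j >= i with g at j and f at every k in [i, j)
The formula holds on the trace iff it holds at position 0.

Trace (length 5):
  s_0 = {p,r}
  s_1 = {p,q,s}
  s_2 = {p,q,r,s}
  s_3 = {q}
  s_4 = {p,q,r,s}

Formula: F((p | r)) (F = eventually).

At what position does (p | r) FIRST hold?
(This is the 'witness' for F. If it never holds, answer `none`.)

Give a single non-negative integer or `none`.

s_0={p,r}: (p | r)=True p=True r=True
s_1={p,q,s}: (p | r)=True p=True r=False
s_2={p,q,r,s}: (p | r)=True p=True r=True
s_3={q}: (p | r)=False p=False r=False
s_4={p,q,r,s}: (p | r)=True p=True r=True
F((p | r)) holds; first witness at position 0.

Answer: 0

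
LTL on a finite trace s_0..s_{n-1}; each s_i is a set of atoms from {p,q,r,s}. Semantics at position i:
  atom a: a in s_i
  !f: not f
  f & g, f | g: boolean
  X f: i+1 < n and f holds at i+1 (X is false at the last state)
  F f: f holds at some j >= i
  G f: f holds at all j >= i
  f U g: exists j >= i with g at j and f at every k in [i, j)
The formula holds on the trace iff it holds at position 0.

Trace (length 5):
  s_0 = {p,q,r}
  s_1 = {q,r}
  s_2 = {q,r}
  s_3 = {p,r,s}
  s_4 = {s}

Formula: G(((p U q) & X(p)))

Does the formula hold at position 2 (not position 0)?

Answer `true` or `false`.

s_0={p,q,r}: G(((p U q) & X(p)))=False ((p U q) & X(p))=False (p U q)=True p=True q=True X(p)=False
s_1={q,r}: G(((p U q) & X(p)))=False ((p U q) & X(p))=False (p U q)=True p=False q=True X(p)=False
s_2={q,r}: G(((p U q) & X(p)))=False ((p U q) & X(p))=True (p U q)=True p=False q=True X(p)=True
s_3={p,r,s}: G(((p U q) & X(p)))=False ((p U q) & X(p))=False (p U q)=False p=True q=False X(p)=False
s_4={s}: G(((p U q) & X(p)))=False ((p U q) & X(p))=False (p U q)=False p=False q=False X(p)=False
Evaluating at position 2: result = False

Answer: false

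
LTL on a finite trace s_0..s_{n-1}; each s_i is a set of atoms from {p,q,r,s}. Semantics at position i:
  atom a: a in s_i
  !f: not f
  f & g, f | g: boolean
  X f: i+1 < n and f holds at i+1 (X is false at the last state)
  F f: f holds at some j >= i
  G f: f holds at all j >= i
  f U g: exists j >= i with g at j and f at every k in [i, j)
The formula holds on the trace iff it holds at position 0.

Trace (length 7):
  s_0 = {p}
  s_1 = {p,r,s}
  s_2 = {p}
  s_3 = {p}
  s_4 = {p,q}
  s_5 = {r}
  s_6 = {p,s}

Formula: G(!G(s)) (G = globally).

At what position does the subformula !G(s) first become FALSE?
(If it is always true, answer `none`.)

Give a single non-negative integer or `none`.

Answer: 6

Derivation:
s_0={p}: !G(s)=True G(s)=False s=False
s_1={p,r,s}: !G(s)=True G(s)=False s=True
s_2={p}: !G(s)=True G(s)=False s=False
s_3={p}: !G(s)=True G(s)=False s=False
s_4={p,q}: !G(s)=True G(s)=False s=False
s_5={r}: !G(s)=True G(s)=False s=False
s_6={p,s}: !G(s)=False G(s)=True s=True
G(!G(s)) holds globally = False
First violation at position 6.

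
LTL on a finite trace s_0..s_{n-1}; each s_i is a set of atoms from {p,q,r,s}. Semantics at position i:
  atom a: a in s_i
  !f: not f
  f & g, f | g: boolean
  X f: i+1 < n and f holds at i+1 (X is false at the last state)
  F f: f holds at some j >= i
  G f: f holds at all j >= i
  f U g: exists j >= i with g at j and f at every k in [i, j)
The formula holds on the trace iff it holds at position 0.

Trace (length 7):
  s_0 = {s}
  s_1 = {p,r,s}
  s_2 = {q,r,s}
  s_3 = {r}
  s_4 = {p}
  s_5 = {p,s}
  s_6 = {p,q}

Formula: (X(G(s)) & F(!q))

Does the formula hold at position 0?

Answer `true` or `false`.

s_0={s}: (X(G(s)) & F(!q))=False X(G(s))=False G(s)=False s=True F(!q)=True !q=True q=False
s_1={p,r,s}: (X(G(s)) & F(!q))=False X(G(s))=False G(s)=False s=True F(!q)=True !q=True q=False
s_2={q,r,s}: (X(G(s)) & F(!q))=False X(G(s))=False G(s)=False s=True F(!q)=True !q=False q=True
s_3={r}: (X(G(s)) & F(!q))=False X(G(s))=False G(s)=False s=False F(!q)=True !q=True q=False
s_4={p}: (X(G(s)) & F(!q))=False X(G(s))=False G(s)=False s=False F(!q)=True !q=True q=False
s_5={p,s}: (X(G(s)) & F(!q))=False X(G(s))=False G(s)=False s=True F(!q)=True !q=True q=False
s_6={p,q}: (X(G(s)) & F(!q))=False X(G(s))=False G(s)=False s=False F(!q)=False !q=False q=True

Answer: false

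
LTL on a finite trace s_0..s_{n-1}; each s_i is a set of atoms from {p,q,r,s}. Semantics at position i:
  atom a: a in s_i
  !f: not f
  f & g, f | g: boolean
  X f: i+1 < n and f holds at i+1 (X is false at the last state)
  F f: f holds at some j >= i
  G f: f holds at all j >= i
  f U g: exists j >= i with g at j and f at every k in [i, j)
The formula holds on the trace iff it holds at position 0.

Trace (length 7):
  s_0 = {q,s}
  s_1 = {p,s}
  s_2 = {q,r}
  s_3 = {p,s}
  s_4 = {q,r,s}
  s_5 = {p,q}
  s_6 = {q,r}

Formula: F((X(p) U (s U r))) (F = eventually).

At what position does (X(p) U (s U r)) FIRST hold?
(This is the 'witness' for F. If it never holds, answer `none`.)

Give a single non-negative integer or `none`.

s_0={q,s}: (X(p) U (s U r))=True X(p)=True p=False (s U r)=True s=True r=False
s_1={p,s}: (X(p) U (s U r))=True X(p)=False p=True (s U r)=True s=True r=False
s_2={q,r}: (X(p) U (s U r))=True X(p)=True p=False (s U r)=True s=False r=True
s_3={p,s}: (X(p) U (s U r))=True X(p)=False p=True (s U r)=True s=True r=False
s_4={q,r,s}: (X(p) U (s U r))=True X(p)=True p=False (s U r)=True s=True r=True
s_5={p,q}: (X(p) U (s U r))=False X(p)=False p=True (s U r)=False s=False r=False
s_6={q,r}: (X(p) U (s U r))=True X(p)=False p=False (s U r)=True s=False r=True
F((X(p) U (s U r))) holds; first witness at position 0.

Answer: 0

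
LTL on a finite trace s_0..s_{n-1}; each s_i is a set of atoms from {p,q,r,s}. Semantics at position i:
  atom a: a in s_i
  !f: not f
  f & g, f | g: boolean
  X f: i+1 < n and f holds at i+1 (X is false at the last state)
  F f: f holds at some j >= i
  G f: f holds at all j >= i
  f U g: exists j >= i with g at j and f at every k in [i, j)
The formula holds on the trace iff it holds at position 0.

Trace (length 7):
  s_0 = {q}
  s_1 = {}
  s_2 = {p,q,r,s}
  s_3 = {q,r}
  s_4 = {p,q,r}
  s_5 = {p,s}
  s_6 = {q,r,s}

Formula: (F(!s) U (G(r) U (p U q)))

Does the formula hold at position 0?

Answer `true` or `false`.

s_0={q}: (F(!s) U (G(r) U (p U q)))=True F(!s)=True !s=True s=False (G(r) U (p U q))=True G(r)=False r=False (p U q)=True p=False q=True
s_1={}: (F(!s) U (G(r) U (p U q)))=True F(!s)=True !s=True s=False (G(r) U (p U q))=False G(r)=False r=False (p U q)=False p=False q=False
s_2={p,q,r,s}: (F(!s) U (G(r) U (p U q)))=True F(!s)=True !s=False s=True (G(r) U (p U q))=True G(r)=False r=True (p U q)=True p=True q=True
s_3={q,r}: (F(!s) U (G(r) U (p U q)))=True F(!s)=True !s=True s=False (G(r) U (p U q))=True G(r)=False r=True (p U q)=True p=False q=True
s_4={p,q,r}: (F(!s) U (G(r) U (p U q)))=True F(!s)=True !s=True s=False (G(r) U (p U q))=True G(r)=False r=True (p U q)=True p=True q=True
s_5={p,s}: (F(!s) U (G(r) U (p U q)))=True F(!s)=False !s=False s=True (G(r) U (p U q))=True G(r)=False r=False (p U q)=True p=True q=False
s_6={q,r,s}: (F(!s) U (G(r) U (p U q)))=True F(!s)=False !s=False s=True (G(r) U (p U q))=True G(r)=True r=True (p U q)=True p=False q=True

Answer: true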